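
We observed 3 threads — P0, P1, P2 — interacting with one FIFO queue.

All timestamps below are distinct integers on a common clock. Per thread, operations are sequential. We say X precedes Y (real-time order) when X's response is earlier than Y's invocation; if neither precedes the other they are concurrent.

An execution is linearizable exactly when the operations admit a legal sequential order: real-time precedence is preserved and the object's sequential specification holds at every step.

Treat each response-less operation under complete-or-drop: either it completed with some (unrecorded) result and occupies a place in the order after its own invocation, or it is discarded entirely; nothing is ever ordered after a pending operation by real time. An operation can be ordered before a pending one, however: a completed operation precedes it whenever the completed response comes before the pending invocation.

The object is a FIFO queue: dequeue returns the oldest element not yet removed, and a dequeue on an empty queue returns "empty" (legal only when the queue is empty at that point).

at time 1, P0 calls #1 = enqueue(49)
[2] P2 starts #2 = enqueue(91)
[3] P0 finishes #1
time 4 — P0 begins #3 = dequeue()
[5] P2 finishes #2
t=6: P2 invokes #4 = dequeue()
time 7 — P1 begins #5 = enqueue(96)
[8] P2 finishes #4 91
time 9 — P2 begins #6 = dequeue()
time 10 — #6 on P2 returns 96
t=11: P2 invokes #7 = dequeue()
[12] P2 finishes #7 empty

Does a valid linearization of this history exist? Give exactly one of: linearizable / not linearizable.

one valid linearization: #1, #2, #3, #4, #5, #6, #7
after step 1 (#1 enqueue(49)): queue <49>
after step 2 (#2 enqueue(91)): queue <49,91>
after step 3 (#3 dequeue() (pending, included)): queue <91>
after step 4 (#4 dequeue() → 91): queue <>
after step 5 (#5 enqueue(96) (pending, included)): queue <96>
after step 6 (#6 dequeue() → 96): queue <>
after step 7 (#7 dequeue() → empty): queue <>

linearizable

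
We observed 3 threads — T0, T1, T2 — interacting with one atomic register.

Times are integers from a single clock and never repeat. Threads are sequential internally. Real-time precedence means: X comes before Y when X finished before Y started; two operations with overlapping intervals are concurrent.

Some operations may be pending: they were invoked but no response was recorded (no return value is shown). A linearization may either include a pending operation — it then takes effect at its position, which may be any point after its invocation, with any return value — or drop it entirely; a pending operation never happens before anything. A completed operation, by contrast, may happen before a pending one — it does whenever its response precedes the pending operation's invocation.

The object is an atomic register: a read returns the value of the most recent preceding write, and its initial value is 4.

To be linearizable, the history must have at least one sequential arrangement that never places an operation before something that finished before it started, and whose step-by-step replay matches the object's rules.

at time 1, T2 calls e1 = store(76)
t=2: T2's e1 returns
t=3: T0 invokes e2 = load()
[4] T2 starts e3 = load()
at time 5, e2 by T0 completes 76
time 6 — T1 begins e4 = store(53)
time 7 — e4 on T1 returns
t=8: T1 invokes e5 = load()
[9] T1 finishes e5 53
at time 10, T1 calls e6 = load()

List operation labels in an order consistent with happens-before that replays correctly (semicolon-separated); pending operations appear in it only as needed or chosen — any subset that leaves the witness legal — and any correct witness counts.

e1; e2; e3; e4; e5

step 1: e1 store(76) — value 76
step 2: e2 load() → 76 — value 76
step 3: e3 load() (pending, included) — value 76
step 4: e4 store(53) — value 53
step 5: e5 load() → 53 — value 53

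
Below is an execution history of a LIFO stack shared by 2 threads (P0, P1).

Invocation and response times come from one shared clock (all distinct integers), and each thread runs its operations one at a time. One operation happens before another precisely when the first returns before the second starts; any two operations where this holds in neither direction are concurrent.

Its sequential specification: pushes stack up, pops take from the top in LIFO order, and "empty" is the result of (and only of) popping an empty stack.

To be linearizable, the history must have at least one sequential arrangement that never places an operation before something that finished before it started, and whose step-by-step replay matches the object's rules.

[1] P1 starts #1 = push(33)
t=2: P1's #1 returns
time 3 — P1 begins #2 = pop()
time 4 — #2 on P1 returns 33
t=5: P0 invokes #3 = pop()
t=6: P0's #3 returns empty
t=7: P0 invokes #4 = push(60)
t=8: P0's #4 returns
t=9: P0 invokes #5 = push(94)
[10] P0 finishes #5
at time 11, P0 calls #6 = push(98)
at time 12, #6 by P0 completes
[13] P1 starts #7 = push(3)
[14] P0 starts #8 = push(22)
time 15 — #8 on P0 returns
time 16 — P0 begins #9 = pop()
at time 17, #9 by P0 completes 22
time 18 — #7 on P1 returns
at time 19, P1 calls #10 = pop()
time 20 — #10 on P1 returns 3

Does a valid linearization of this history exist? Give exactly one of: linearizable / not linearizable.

linearizable

one valid linearization: #1, #2, #3, #4, #5, #6, #7, #8, #9, #10
after step 1 (#1 push(33)): stack <33>
after step 2 (#2 pop() → 33): stack <>
after step 3 (#3 pop() → empty): stack <>
after step 4 (#4 push(60)): stack <60>
after step 5 (#5 push(94)): stack <60,94>
after step 6 (#6 push(98)): stack <60,94,98>
after step 7 (#7 push(3)): stack <60,94,98,3>
after step 8 (#8 push(22)): stack <60,94,98,3,22>
after step 9 (#9 pop() → 22): stack <60,94,98,3>
after step 10 (#10 pop() → 3): stack <60,94,98>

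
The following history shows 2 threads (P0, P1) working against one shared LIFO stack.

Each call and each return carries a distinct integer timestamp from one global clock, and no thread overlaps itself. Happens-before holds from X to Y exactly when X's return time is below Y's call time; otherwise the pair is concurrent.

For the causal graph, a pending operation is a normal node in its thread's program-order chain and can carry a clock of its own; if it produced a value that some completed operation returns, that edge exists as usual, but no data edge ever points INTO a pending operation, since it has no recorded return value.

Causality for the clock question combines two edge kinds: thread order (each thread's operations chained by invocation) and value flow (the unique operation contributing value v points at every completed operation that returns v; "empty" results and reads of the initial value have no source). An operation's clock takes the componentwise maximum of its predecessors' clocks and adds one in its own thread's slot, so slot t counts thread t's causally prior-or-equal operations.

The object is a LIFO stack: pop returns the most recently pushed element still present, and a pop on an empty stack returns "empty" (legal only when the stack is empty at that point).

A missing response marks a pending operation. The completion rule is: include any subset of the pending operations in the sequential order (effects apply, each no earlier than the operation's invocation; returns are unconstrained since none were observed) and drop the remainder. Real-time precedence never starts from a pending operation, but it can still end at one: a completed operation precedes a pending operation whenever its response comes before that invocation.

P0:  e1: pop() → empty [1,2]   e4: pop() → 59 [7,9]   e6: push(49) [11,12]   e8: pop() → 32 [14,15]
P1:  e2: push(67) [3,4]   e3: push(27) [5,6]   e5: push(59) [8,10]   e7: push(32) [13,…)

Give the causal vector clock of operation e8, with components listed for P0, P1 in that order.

(4, 4)

VC(e2, invoked at 3): no causal predecessors; +1 on P1 → (0, 1)
VC(e1, invoked at 1): no causal predecessors; +1 on P0 → (1, 0)
invoked at 5, e3 merges VC(e2)=(0, 1) and bumps P1's slot → (0, 2)
invoked at 8, e5 merges VC(e3)=(0, 2) and bumps P1's slot → (0, 3)
invoked at 13, e7 merges VC(e5)=(0, 3) and bumps P1's slot → (0, 4)
invoked at 7, e4 merges VC(e1)=(1, 0), VC(e5)=(0, 3) and bumps P0's slot → (2, 3)
invoked at 11, e6 merges VC(e4)=(2, 3) and bumps P0's slot → (3, 3)
invoked at 14, e8 merges VC(e6)=(3, 3), VC(e7)=(0, 4) and bumps P0's slot → (4, 4)
target: VC(e8) = (4, 4)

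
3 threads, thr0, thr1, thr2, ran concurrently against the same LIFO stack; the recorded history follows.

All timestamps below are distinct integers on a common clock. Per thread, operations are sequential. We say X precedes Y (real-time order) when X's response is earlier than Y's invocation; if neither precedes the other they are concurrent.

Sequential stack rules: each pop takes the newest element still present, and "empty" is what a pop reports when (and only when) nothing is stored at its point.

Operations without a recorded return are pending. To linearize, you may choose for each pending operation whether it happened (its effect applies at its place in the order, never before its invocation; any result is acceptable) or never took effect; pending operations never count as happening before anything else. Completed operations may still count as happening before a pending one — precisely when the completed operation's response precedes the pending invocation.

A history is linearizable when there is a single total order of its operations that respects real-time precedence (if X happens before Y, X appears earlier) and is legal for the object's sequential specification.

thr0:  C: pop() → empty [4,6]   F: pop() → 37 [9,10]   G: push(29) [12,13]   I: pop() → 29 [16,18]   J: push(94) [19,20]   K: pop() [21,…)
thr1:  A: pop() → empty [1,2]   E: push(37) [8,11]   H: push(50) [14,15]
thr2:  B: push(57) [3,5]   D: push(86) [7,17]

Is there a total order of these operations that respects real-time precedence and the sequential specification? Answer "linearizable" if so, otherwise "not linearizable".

not linearizable

cut after 17 events: linearizable; cut after 18 events (I responds, time 18): not linearizable
24 orders of the 9 completed LIFO stack ops respect real time; none is legal
sample order A, B, C, D, E, F, G, H, I stalls at step 3 — C pop() → empty has no legal effect
sample order A, B, C, D, F, E, G, H, I stalls at step 3 — C pop() → empty has no legal effect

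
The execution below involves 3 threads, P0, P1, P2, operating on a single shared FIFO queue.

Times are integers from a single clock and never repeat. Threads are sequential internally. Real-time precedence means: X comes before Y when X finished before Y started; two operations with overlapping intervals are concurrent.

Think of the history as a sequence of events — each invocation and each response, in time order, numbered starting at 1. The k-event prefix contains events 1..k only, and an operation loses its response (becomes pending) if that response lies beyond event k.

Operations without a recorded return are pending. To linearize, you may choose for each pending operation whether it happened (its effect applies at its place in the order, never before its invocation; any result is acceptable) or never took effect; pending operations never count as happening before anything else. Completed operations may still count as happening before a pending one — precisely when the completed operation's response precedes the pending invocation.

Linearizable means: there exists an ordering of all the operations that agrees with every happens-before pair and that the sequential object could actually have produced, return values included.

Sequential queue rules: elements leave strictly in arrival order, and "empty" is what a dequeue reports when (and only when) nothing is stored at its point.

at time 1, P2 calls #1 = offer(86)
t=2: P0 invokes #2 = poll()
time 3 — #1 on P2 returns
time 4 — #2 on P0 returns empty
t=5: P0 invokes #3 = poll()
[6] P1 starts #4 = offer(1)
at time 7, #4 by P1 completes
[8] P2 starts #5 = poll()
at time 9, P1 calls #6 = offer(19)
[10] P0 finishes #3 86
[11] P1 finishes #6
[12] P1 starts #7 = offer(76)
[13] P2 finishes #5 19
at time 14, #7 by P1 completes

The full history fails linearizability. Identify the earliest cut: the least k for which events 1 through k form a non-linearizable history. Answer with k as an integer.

13

events 1..12 are linearizable; a witness order is #2, #1, #3, #4, #5, #6:
after step 1 (#2 poll() → empty): queue <>
after step 2 (#1 offer(86)): queue <86>
after step 3 (#3 poll() → 86): queue <>
after step 4 (#4 offer(1)): queue <1>
after step 5 (#5 poll() (pending, included)): queue <>
after step 6 (#6 offer(19)): queue <19>
event 13 — #5's response, time 13 — after it, nothing linearizes
include/drop combinations of the 1 pending operation (#7) were all tried; none helps
one such order, #1, #2, #3, #4, #5, #6 (pending dropped), breaks at step 2 where #2 poll() → empty is illegal
one such order, #1, #2, #3, #4, #6, #5 (pending dropped), breaks at step 2 where #2 poll() → empty is illegal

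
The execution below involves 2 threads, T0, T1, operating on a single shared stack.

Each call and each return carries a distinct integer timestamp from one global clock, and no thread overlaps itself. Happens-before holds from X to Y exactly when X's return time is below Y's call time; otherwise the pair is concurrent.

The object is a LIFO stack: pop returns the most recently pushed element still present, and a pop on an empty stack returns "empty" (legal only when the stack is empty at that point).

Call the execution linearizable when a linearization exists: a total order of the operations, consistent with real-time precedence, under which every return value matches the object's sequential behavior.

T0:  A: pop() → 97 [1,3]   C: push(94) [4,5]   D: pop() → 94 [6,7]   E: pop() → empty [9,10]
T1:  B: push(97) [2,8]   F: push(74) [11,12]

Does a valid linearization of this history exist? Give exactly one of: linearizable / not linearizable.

linearizable

one valid linearization: B, A, C, D, E, F
1. B push(97), leaving stack <97>
2. A pop() → 97, leaving stack <>
3. C push(94), leaving stack <94>
4. D pop() → 94, leaving stack <>
5. E pop() → empty, leaving stack <>
6. F push(74), leaving stack <74>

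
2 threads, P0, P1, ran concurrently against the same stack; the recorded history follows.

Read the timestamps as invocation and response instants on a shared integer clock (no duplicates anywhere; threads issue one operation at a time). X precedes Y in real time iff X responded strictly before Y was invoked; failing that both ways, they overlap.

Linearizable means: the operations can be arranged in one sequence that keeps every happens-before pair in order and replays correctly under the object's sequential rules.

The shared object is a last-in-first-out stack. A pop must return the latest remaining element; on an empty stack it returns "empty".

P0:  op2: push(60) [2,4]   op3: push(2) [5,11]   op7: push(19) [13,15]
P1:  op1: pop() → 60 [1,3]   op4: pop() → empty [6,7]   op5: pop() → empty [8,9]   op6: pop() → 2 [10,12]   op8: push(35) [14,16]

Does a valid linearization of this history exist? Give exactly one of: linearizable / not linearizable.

linearizable

one valid linearization: op2, op1, op4, op5, op3, op6, op7, op8
after step 1 (op2 push(60)): stack <60>
after step 2 (op1 pop() → 60): stack <>
after step 3 (op4 pop() → empty): stack <>
after step 4 (op5 pop() → empty): stack <>
after step 5 (op3 push(2)): stack <2>
after step 6 (op6 pop() → 2): stack <>
after step 7 (op7 push(19)): stack <19>
after step 8 (op8 push(35)): stack <19,35>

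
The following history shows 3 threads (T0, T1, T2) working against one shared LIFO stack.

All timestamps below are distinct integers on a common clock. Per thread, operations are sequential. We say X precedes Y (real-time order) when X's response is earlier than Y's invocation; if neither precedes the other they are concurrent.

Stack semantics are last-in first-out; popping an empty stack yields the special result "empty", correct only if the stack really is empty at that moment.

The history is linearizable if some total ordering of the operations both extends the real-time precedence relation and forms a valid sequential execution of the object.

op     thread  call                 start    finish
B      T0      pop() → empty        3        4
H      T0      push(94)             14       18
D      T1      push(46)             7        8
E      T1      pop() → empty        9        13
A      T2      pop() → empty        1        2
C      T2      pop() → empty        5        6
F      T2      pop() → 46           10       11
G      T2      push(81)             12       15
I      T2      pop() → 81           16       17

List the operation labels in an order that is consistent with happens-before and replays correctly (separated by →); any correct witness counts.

step 1: A pop() → empty — stack <>
step 2: B pop() → empty — stack <>
step 3: C pop() → empty — stack <>
step 4: D push(46) — stack <46>
step 5: F pop() → 46 — stack <>
step 6: E pop() → empty — stack <>
step 7: G push(81) — stack <81>
step 8: I pop() → 81 — stack <>
step 9: H push(94) — stack <94>

A → B → C → D → F → E → G → I → H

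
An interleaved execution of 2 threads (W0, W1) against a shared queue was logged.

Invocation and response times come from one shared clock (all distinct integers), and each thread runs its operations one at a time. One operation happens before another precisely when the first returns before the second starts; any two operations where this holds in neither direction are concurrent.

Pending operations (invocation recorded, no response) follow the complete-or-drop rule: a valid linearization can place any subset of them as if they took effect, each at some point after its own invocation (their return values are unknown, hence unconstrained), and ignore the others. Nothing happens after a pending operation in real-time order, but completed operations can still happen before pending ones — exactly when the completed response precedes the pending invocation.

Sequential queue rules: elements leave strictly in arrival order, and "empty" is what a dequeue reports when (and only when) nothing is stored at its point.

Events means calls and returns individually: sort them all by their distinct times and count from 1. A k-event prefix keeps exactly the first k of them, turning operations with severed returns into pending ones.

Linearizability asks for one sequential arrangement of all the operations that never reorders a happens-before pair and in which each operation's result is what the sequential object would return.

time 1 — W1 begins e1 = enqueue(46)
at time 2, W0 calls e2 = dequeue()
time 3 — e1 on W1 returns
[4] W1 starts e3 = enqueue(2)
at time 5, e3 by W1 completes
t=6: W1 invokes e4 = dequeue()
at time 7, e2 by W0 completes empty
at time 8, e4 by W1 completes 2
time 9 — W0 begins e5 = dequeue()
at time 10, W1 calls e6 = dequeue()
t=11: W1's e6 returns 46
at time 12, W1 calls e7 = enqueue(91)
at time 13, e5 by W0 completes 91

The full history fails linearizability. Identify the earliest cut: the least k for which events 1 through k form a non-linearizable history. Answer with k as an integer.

8

events 1..7 are linearizable, e.g. via e2, e1, e3:
step 1: e2 dequeue() → empty — queue <>
step 2: e1 enqueue(46) — queue <46>
step 3: e3 enqueue(2) — queue <46,2>
with event 8 included (e4 responding at time 8), all real-time-consistent orders fail
sample order e1, e2, e3, e4 stalls at step 2 — e2 dequeue() → empty has no legal effect
sample order e1, e3, e2, e4 stalls at step 3 — e2 dequeue() → empty has no legal effect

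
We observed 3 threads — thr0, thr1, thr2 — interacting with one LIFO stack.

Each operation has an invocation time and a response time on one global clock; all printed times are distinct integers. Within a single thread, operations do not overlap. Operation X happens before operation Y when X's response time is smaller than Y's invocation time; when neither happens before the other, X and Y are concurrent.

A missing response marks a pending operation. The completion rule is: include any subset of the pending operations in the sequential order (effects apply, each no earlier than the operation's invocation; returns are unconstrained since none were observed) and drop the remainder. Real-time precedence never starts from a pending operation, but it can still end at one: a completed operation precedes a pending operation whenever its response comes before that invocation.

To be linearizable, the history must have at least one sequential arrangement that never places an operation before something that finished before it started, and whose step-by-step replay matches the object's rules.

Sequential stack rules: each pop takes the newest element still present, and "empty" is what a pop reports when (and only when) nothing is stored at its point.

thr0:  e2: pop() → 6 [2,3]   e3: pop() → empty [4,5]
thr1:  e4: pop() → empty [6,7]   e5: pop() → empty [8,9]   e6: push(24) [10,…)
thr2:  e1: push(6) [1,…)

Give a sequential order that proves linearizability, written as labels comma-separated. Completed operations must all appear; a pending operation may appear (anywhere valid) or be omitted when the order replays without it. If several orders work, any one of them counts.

e1, e2, e3, e4, e5

1. e1 push(6) (pending, included), leaving stack <6>
2. e2 pop() → 6, leaving stack <>
3. e3 pop() → empty, leaving stack <>
4. e4 pop() → empty, leaving stack <>
5. e5 pop() → empty, leaving stack <>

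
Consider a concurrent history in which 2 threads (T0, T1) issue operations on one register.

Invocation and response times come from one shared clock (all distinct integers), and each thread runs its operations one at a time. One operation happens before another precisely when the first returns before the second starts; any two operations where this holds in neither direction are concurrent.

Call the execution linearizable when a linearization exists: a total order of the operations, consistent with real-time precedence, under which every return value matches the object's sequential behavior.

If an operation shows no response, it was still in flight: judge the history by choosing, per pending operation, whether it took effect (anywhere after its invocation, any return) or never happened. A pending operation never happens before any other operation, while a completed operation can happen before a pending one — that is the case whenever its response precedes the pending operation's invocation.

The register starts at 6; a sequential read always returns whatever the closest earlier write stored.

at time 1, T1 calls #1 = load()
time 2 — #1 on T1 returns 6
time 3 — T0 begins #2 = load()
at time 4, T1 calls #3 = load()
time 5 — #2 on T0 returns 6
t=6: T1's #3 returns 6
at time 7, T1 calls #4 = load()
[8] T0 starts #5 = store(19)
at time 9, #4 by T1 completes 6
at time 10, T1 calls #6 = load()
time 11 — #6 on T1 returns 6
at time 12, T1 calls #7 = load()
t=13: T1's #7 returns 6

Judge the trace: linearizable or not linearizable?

one valid linearization: #1, #2, #3, #4, #6, #7
after step 1 (#1 load() → 6): value 6
after step 2 (#2 load() → 6): value 6
after step 3 (#3 load() → 6): value 6
after step 4 (#4 load() → 6): value 6
after step 5 (#6 load() → 6): value 6
after step 6 (#7 load() → 6): value 6

linearizable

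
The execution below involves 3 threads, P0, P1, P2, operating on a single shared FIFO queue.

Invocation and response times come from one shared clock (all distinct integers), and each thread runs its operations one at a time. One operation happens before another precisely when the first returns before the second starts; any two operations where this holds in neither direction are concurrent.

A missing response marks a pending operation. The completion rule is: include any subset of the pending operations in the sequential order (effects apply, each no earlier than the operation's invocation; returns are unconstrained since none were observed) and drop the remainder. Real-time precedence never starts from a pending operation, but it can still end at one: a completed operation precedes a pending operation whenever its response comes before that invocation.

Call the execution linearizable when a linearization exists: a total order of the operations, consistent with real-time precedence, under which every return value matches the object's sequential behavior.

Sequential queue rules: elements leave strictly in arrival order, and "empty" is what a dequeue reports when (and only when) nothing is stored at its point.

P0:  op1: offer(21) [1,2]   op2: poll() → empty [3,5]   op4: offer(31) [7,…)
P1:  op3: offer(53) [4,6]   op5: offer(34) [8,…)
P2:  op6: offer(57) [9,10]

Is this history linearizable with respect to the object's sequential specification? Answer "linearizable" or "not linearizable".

not linearizable

through event 4 a valid linearization exists; event 5 (op2 responding at time 5) ends that
exactly one order of the 2 completed ops respects real time; the FIFO queue replay fails
no escape via the 1 pending operation (op3): every completion choice fails
for example op1, op2 (pending dropped) fails at step 2: op2 poll() → empty is not legal there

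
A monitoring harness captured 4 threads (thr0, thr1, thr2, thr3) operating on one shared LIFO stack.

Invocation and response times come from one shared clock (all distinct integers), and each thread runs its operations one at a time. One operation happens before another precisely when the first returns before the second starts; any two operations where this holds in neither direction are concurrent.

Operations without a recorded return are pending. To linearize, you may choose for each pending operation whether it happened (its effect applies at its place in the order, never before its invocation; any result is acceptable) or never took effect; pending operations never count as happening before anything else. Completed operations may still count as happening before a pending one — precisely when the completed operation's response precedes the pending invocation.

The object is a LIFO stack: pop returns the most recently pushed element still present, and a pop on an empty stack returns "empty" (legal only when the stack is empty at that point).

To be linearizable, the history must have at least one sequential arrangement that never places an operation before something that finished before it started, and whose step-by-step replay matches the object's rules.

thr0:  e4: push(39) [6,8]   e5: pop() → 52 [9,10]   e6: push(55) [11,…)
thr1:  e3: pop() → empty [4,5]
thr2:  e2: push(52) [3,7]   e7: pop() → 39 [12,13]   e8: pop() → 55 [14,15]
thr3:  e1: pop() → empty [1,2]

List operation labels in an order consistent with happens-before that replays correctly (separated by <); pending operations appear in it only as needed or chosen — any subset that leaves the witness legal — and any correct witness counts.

after step 1 (e1 pop() → empty): stack <>
after step 2 (e3 pop() → empty): stack <>
after step 3 (e4 push(39)): stack <39>
after step 4 (e2 push(52)): stack <39,52>
after step 5 (e5 pop() → 52): stack <39>
after step 6 (e7 pop() → 39): stack <>
after step 7 (e6 push(55) (pending, included)): stack <55>
after step 8 (e8 pop() → 55): stack <>

e1 < e3 < e4 < e2 < e5 < e7 < e6 < e8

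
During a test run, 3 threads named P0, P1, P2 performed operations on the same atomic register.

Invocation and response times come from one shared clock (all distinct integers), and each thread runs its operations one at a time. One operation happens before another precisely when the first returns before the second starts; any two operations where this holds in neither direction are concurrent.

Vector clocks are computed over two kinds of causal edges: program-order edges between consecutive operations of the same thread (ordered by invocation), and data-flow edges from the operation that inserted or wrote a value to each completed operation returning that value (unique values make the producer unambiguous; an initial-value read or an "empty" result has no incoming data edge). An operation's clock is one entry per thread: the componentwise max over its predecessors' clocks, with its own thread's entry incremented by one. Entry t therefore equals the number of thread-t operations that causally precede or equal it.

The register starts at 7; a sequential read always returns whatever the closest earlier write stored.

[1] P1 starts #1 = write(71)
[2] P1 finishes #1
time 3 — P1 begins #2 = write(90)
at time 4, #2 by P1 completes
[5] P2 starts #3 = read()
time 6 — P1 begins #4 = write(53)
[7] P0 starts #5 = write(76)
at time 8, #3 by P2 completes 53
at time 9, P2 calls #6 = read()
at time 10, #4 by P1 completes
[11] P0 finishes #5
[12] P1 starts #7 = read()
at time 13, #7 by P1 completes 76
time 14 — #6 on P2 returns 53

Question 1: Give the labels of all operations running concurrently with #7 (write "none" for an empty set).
Answer: #6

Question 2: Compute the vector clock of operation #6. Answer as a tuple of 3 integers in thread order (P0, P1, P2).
Answer: (0, 3, 2)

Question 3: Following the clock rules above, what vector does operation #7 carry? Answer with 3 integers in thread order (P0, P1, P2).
Answer: (1, 4, 0)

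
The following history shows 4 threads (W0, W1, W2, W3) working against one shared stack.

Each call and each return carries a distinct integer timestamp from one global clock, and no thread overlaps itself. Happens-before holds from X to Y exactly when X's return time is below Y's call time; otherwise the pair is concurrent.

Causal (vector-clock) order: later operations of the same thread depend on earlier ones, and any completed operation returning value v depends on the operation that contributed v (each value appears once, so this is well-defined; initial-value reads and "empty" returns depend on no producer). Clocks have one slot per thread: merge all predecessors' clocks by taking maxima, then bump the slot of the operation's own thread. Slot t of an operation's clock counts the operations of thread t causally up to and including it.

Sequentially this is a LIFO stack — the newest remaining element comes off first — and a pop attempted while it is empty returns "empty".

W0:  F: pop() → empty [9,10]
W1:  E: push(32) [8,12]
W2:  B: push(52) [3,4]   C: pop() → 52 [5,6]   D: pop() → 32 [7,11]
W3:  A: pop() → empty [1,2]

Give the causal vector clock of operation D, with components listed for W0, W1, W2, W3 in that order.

(0, 1, 3, 0)

A, invoked 1, has no incoming edges; only W3's bump applies → (0, 0, 0, 1)
B, invoked 3, has no incoming edges; only W2's bump applies → (0, 0, 1, 0)
E, invoked 8, has no incoming edges; only W1's bump applies → (0, 1, 0, 0)
F, invoked 9, has no incoming edges; only W0's bump applies → (1, 0, 0, 0)
C, invoked 5, takes VC(B)=(0, 0, 1, 0) under max, adds 1 for W2 → (0, 0, 2, 0)
D, invoked 7, takes VC(C)=(0, 0, 2, 0), VC(E)=(0, 1, 0, 0) under max, adds 1 for W2 → (0, 1, 3, 0)
target: VC(D) = (0, 1, 3, 0)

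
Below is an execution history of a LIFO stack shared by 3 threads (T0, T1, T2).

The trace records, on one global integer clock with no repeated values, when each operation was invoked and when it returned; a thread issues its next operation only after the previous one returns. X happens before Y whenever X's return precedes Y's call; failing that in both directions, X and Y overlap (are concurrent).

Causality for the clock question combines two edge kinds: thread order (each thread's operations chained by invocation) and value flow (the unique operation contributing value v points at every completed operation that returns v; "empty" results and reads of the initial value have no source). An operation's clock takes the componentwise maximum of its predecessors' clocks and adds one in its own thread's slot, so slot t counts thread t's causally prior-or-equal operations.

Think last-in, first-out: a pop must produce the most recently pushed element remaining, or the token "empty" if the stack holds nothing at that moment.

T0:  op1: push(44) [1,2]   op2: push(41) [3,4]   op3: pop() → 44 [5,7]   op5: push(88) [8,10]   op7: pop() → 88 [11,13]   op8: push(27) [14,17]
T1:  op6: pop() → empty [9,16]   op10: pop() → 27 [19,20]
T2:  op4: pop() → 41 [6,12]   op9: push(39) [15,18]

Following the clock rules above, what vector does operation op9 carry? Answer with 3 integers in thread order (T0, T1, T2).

invoked at 9, op6 has no predecessors; its own T1 bump gives (0, 1, 0)
invoked at 1, op1 has no predecessors; its own T0 bump gives (1, 0, 0)
merge at op2 (invoked 3): VC(op1)=(1, 0, 0), own-thread bump on T0 → (2, 0, 0)
merge at op4 (invoked 6): VC(op2)=(2, 0, 0), own-thread bump on T2 → (2, 0, 1)
merge at op3 (invoked 5): VC(op1)=(1, 0, 0), VC(op2)=(2, 0, 0), own-thread bump on T0 → (3, 0, 0)
merge at op9 (invoked 15): VC(op4)=(2, 0, 1), own-thread bump on T2 → (2, 0, 2)
merge at op5 (invoked 8): VC(op3)=(3, 0, 0), own-thread bump on T0 → (4, 0, 0)
merge at op7 (invoked 11): VC(op5)=(4, 0, 0), own-thread bump on T0 → (5, 0, 0)
merge at op8 (invoked 14): VC(op7)=(5, 0, 0), own-thread bump on T0 → (6, 0, 0)
merge at op10 (invoked 19): VC(op6)=(0, 1, 0), VC(op8)=(6, 0, 0), own-thread bump on T1 → (6, 2, 0)
target: VC(op9) = (2, 0, 2)

(2, 0, 2)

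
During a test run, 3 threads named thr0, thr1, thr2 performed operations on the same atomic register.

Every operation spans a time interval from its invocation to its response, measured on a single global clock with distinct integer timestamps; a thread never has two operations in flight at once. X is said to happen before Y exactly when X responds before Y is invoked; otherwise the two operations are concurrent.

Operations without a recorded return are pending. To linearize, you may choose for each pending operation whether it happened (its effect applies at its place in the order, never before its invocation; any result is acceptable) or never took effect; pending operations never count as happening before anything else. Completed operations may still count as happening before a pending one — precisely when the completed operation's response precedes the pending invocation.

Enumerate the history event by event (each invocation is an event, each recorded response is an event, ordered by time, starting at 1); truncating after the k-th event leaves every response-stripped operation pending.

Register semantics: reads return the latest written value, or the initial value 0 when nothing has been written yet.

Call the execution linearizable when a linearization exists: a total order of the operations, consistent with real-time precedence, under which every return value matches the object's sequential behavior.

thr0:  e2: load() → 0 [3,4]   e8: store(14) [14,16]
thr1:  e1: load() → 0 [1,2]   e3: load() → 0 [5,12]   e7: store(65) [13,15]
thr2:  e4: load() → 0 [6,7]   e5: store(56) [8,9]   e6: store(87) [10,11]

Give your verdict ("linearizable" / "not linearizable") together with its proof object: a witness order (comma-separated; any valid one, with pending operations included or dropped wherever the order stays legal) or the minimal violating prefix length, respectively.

linearizable — witness: e1, e2, e3, e4, e5, e6, e7, e8

step 1: e1 load() → 0 — value 0
step 2: e2 load() → 0 — value 0
step 3: e3 load() → 0 — value 0
step 4: e4 load() → 0 — value 0
step 5: e5 store(56) — value 56
step 6: e6 store(87) — value 87
step 7: e7 store(65) — value 65
step 8: e8 store(14) — value 14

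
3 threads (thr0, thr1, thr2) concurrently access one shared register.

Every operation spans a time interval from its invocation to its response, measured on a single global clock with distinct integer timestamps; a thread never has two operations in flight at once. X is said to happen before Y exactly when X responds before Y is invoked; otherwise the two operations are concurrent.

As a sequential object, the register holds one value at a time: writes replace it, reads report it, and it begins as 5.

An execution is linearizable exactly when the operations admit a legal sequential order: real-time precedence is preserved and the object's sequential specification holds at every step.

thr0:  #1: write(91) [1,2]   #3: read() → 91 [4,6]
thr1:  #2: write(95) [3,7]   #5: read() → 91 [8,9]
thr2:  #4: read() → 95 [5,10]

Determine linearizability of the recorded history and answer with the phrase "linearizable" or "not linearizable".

not linearizable

prefix check: 1..8 passes, 1..9 fails once #5's time-9 response joins
4 completed operations, 2 real-time-consistent orders — every register replay fails
no completion choice of the 1 pending operation (#4) rescues it — every subset was tried
take #1, #2, #3, #5 (pending dropped): step 3 already fails, because #3 read() → 91 cannot occur there
take #1, #3, #2, #5 (pending dropped): step 4 already fails, because #5 read() → 91 cannot occur there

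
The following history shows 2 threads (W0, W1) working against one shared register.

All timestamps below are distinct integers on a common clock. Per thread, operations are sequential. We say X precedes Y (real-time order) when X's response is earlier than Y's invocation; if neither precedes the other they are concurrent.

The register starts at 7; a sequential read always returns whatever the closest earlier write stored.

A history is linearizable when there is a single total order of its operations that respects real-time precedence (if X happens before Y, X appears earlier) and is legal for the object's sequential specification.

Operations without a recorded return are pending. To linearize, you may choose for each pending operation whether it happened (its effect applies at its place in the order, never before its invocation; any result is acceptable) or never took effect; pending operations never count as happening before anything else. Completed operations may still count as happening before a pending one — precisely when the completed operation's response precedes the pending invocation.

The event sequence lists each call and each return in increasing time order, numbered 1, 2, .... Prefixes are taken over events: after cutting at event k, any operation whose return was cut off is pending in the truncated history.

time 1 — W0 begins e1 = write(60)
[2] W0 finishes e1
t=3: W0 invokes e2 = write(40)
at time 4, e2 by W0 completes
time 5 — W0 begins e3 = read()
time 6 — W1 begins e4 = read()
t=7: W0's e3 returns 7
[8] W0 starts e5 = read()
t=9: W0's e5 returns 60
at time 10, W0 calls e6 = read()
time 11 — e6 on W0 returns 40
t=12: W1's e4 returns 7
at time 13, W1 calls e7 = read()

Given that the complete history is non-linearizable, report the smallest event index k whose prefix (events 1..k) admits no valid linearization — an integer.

7

events 1..6 are linearizable; a witness order is e1, e2:
step 1: e1 write(60) — value 60
step 2: e2 write(40) — value 40
once event 7 joins (e3's response, time 7), exhaustive search finds no witness
no escape via the 1 pending operation (e4): every completion choice fails
take e1, e2, e3 (pending dropped): step 3 already fails, because e3 read() → 7 cannot occur there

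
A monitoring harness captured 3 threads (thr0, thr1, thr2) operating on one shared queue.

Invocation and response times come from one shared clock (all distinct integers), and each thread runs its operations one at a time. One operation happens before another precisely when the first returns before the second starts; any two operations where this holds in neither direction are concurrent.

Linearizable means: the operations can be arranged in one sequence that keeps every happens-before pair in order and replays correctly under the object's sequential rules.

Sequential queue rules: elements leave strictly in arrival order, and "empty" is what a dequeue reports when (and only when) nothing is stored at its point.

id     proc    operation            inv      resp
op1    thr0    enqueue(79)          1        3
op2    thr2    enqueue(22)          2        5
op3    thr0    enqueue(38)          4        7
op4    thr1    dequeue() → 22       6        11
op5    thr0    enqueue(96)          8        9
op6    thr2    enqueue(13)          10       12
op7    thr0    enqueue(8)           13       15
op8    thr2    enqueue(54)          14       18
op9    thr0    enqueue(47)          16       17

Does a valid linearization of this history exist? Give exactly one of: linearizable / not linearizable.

linearizable

witness order: op2, op1, op3, op4, op5, op6, op7, op8, op9
after step 1 (op2 enqueue(22)): queue <22>
after step 2 (op1 enqueue(79)): queue <22,79>
after step 3 (op3 enqueue(38)): queue <22,79,38>
after step 4 (op4 dequeue() → 22): queue <79,38>
after step 5 (op5 enqueue(96)): queue <79,38,96>
after step 6 (op6 enqueue(13)): queue <79,38,96,13>
after step 7 (op7 enqueue(8)): queue <79,38,96,13,8>
after step 8 (op8 enqueue(54)): queue <79,38,96,13,8,54>
after step 9 (op9 enqueue(47)): queue <79,38,96,13,8,54,47>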